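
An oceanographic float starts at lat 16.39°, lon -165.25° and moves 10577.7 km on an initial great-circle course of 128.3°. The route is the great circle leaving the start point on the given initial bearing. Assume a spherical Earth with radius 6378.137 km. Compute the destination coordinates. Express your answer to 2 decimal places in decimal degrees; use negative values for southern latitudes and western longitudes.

Central angle δ = d/R = 1.658431 rad.
With φ₁ = 16.39° = 0.286059 rad and θ = 128.3° = 2.239257 rad:
sin φ₂ = sin φ₁ cos δ + cos φ₁ sin δ cos θ = (0.282174)(-0.087523) + (0.959363)(0.996163)(-0.619779) = -0.617008
φ₂ = asin(-0.617008) = -0.664935 rad = -38.10°.
Δλ = atan2( sin θ sin δ cos φ₁ , cos δ − sin φ₁ sin φ₂ ) = atan2(0.749996, 0.086581) = 1.455863 rad = 83.41°.
λ₂ = λ₁ + Δλ = -81.84°.

latitude -38.10°, longitude -81.84°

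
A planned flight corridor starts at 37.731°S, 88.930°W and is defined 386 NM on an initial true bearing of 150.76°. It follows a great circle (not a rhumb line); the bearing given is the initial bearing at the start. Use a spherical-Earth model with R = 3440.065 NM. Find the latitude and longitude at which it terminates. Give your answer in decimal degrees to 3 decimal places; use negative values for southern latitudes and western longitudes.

δ = 386/3440.065 = 0.112207 rad (6.4290°).
With φ₁ = -37.731° = -0.658530 rad and θ = 150.76° = 2.631258 rad:
sin φ₂ = sin φ₁ cos δ + cos φ₁ sin δ cos θ = (-0.611955)(0.993711) + (0.790893)(0.111972)(-0.872581) = -0.685380
φ₂ = asin(-0.685380) = -0.755126 rad = -43.266°.
Then Δλ = atan2(0.043258, 0.574289) = 0.075182 rad, from sin θ sin δ cos φ₁ over cos δ − sin φ₁ sin φ₂.
λ₂ = λ₁ + Δλ = -84.622°.

latitude -43.266°, longitude -84.622°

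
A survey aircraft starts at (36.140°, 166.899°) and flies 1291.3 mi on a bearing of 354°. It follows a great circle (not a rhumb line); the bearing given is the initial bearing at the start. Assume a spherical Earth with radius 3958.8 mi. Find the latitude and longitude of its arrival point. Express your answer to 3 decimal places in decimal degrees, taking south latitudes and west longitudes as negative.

δ = 1291.3/3958.8 = 0.326185 rad (18.6890°).
With φ₁ = 36.140° = 0.630762 rad and θ = 354° = 6.178466 rad:
Destination latitude: φ₂ = arcsin( sin φ₁ cos δ + cos φ₁ sin δ cos θ ) = arcsin(0.816019) = 54.688°.
Δλ = atan2( sin θ sin δ cos φ₁ , cos δ − sin φ₁ sin φ₂ ) = atan2(-0.027049, 0.466016) = -0.057978 rad = -3.322°.
λ₂ = λ₁ + Δλ = 163.577°.

latitude 54.688°, longitude 163.577°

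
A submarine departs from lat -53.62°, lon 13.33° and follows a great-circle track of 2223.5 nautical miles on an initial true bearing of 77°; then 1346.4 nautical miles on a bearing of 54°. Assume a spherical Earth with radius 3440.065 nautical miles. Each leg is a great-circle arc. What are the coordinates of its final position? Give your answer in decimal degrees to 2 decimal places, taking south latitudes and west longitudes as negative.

Apply the spherical direct solution leg by leg, carrying full precision between legs.
Leg 1: from (-53.62°, 13.33°), δ = 2223.5/3440.065 = 0.646354 rad, θ = 77° → φ = -34.22°, λ = 58.54°.
Leg 2: from (-34.22°, 58.54°), δ = 1346.4/3440.065 = 0.391388 rad, θ = 54° → φ = -19.54°, λ = 77.65°.

latitude -19.54°, longitude 77.65°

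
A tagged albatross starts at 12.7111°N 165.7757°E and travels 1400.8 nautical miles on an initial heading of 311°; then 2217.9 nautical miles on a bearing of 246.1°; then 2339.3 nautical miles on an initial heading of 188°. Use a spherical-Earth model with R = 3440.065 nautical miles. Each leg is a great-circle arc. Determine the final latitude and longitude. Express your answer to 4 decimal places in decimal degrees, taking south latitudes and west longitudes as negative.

latitude -30.0893°, longitude 106.6069°

Apply the spherical direct solution leg by leg, carrying full precision between legs.
Leg 1: from (12.7111°, 165.7757°), δ = 1400.8/3440.065 = 0.407202 rad, θ = 311° → φ = 27.0972°, λ = 146.1576°.
Leg 2: from (27.0972°, 146.1576°), δ = 2217.9/3440.065 = 0.644726 rad, θ = 246.1° → φ = 8.4711°, λ = 112.4118°.
Leg 3: from (8.4711°, 112.4118°), δ = 2339.3/3440.065 = 0.680016 rad, θ = 188° → φ = -30.0893°, λ = 106.6069°.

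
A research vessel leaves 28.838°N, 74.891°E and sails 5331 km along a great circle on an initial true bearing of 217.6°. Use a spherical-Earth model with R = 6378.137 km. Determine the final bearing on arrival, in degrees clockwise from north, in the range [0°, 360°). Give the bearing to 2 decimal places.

final bearing 212.99°

The arc subtends δ = 5331/6378.137 = 0.835824 rad at the centre.
Converting: φ₁ = 0.503318 rad, θ = 3.797836 rad.
Applying the spherical law of cosines for sides, sin φ₂ = sin φ₁ cos δ + cos φ₁ sin δ cos θ = -0.191432, so φ₂ = -11.036°.
Then Δλ = atan2(-0.396503, 0.762901) = -0.479307 rad, from sin θ sin δ cos φ₁ over cos δ − sin φ₁ sin φ₂.
λ₂ = 74.891° + -27.462° = 47.429°.
The forward bearing on arrival equals the back-azimuth from the destination plus 180°.
Back-azimuth from P₂ (-11.04°, 47.43°) to P₁ (28.84°, 74.89°), with Δλ' = λ₁ − λ₂ = 27.46°: atan2( sin Δλ' cos φ₁ , cos φ₂ sin φ₁ − sin φ₂ cos φ₁ cos Δλ' ) = 32.99°.
Final bearing = (32.99° + 180°) mod 360° = 212.99°.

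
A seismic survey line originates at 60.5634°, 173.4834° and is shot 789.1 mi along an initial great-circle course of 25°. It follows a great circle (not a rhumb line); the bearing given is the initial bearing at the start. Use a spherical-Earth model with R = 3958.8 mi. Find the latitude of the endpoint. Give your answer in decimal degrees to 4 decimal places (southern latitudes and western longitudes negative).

latitude 70.3651°

The arc subtends δ = 789.1/3958.8 = 0.199328 rad at the centre.
With φ₁ = 60.5634° = 1.057031 rad and θ = 25° = 0.436332 rad:
sin φ₂ = sin φ₁ cos δ + cos φ₁ sin δ cos θ = (0.870900)(0.980200) + (0.491460)(0.198011)(0.906308) = 0.941853
φ₂ = asin(0.941853) = 1.228103 rad = 70.3651°.
For the longitude increment, Δλ = atan2( sin θ sin δ cos φ₁, cos δ − sin φ₁ sin φ₂ ) = atan2(0.041127, 0.159940) = 14.4206°.
λ₂ = 173.4834° + 14.4206° = 187.9040°, normalized to (−180°, 180°] → -172.0960°.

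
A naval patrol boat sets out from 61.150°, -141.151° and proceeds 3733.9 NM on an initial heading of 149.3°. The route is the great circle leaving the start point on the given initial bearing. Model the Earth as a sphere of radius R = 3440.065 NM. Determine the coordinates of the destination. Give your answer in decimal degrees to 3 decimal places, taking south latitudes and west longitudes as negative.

The arc subtends δ = 3733.9/3440.065 = 1.085416 rad at the centre.
With φ₁ = 61.150° = 1.067269 rad and θ = 149.3° = 2.605777 rad:
Applying the spherical law of cosines for sides, sin φ₂ = sin φ₁ cos δ + cos φ₁ sin δ cos θ = 0.041667, so φ₂ = 2.388°.
For the longitude increment, Δλ = atan2( sin θ sin δ cos φ₁, cos δ − sin φ₁ sin φ₂ ) = atan2(0.217893, 0.430049) = 26.870°.
Hence λ₂ = -141.151° + 26.870° = -114.281°.

latitude 2.388°, longitude -114.281°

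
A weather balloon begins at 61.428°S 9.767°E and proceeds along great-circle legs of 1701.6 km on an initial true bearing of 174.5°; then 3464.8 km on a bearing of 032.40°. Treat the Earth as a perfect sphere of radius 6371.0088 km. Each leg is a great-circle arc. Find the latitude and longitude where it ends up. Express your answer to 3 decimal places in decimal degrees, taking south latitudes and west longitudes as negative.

latitude -46.974°, longitude 40.001°

Apply the spherical direct solution leg by leg, carrying full precision between legs.
Leg 1: from (-61.428°, 9.767°), δ = 1701.6/6371.0088 = 0.267085 rad, θ = 174.5° → φ = -76.587°, λ = 16.027°.
Leg 2: from (-76.587°, 16.027°), δ = 3464.8/6371.0088 = 0.543839 rad, θ = 32.4° → φ = -46.974°, λ = 40.001°.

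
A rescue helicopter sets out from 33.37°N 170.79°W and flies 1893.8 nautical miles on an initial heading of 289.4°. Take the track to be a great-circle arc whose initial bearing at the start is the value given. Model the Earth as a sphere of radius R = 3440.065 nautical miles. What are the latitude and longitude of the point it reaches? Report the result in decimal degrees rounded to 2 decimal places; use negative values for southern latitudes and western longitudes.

δ = 1893.8/3440.065 = 0.550513 rad (31.5421°).
With φ₁ = 33.37° = 0.582416 rad and θ = 289.4° = 5.050983 rad:
Destination latitude: φ₂ = arcsin( sin φ₁ cos δ + cos φ₁ sin δ cos θ ) = arcsin(0.613893) = 37.87°.
Δλ = atan2( sin θ sin δ cos φ₁ , cos δ − sin φ₁ sin φ₂ ) = atan2(-0.412075, 0.514589) = -0.675220 rad = -38.69°.
λ₂ = -170.79° + -38.69° = -209.48°, normalized to (−180°, 180°] → 150.52°.

latitude 37.87°, longitude 150.52°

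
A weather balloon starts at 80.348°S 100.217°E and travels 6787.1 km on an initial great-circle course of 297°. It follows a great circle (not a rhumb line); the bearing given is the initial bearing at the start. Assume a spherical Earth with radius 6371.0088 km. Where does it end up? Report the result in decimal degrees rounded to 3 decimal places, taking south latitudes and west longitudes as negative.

latitude -24.254°, longitude 41.452°

The arc subtends δ = 6787.1/6371.0088 = 1.065310 rad at the centre.
Start latitude φ₁ = -1.402337 rad; initial bearing θ = 5.183628 rad.
Destination latitude: φ₂ = arcsin( sin φ₁ cos δ + cos φ₁ sin δ cos θ ) = arcsin(-0.410780) = -24.254°.
For the longitude increment, Δλ = atan2( sin θ sin δ cos φ₁, cos δ − sin φ₁ sin φ₂ ) = atan2(-0.130707, 0.079268) = -58.765°.
λ₂ = λ₁ + Δλ = 41.452°.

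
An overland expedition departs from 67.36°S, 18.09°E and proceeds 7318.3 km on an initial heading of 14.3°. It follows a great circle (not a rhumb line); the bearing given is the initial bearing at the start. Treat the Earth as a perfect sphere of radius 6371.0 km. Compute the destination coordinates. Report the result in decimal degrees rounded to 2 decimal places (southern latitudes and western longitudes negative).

latitude -2.17°, longitude 31.12°

δ = 7318.3/6371 = 1.148689 rad (65.8151°).
With φ₁ = -67.36° = -1.175654 rad and θ = 14.3° = 0.249582 rad:
Applying the spherical law of cosines for sides, sin φ₂ = sin φ₁ cos δ + cos φ₁ sin δ cos θ = -0.037841, so φ₂ = -2.17°.
Then Δλ = atan2(0.086734, 0.374758) = 0.227437 rad, from sin θ sin δ cos φ₁ over cos δ − sin φ₁ sin φ₂.
λ₂ = λ₁ + Δλ = 31.12°.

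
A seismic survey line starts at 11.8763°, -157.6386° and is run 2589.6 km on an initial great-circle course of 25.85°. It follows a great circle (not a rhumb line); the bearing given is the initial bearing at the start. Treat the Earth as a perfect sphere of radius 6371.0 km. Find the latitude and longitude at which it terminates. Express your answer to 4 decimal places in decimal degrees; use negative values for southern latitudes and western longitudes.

Central angle δ = d/R = 0.406467 rad.
Converting: φ₁ = 0.207281 rad, θ = 0.451168 rad.
sin φ₂ = sin φ₁ cos δ + cos φ₁ sin δ cos θ = (0.205799)(0.918523) + (0.978594)(0.395366)(0.899939) = 0.537221
φ₂ = asin(0.537221) = 0.567139 rad = 32.4946°.
Then Δλ = atan2(0.168696, 0.807964) = 0.205835 rad, from sin θ sin δ cos φ₁ over cos δ − sin φ₁ sin φ₂.
Hence λ₂ = -157.6386° + 11.7935° = -145.8451°.

latitude 32.4946°, longitude -145.8451°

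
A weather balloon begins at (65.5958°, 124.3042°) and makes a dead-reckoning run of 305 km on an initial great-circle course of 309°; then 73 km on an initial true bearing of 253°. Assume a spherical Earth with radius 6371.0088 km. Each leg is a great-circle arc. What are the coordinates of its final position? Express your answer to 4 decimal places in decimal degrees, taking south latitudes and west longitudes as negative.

latitude 67.0280°, longitude 117.1817°

Apply the spherical direct solution leg by leg, carrying full precision between legs.
Leg 1: from (65.5958°, 124.3042°), δ = 305/6371.0088 = 0.047873 rad, θ = 309° → φ = 67.2281°, λ = 118.7905°.
Leg 2: from (67.2281°, 118.7905°), δ = 73/6371.0088 = 0.011458 rad, θ = 253° → φ = 67.0280°, λ = 117.1817°.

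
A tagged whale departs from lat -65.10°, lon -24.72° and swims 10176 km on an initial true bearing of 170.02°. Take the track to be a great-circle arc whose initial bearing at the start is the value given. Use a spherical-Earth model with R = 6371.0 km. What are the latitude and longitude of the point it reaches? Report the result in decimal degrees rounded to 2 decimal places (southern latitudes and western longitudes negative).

Central angle δ = d/R = 1.597237 rad.
With φ₁ = -65.10° = -1.136209 rad and θ = 170.02° = 2.967409 rad:
Applying the spherical law of cosines for sides, sin φ₂ = sin φ₁ cos δ + cos φ₁ sin δ cos θ = -0.390539, so φ₂ = -22.99°.
For the longitude increment, Δλ = atan2( sin θ sin δ cos φ₁, cos δ − sin φ₁ sin φ₂ ) = atan2(0.072942, -0.380674) = 169.15°.
λ₂ = λ₁ + Δλ = 144.43°.

latitude -22.99°, longitude 144.43°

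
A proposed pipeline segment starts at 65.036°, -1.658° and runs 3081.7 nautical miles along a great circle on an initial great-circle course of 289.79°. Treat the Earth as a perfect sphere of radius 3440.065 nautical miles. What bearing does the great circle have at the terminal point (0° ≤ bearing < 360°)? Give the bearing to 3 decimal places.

final bearing 212.704°

δ = 3081.7/3440.065 = 0.895826 rad (51.3271°).
With φ₁ = 65.036° = 1.135092 rad and θ = 289.79° = 5.057790 rad:
sin φ₂ = sin φ₁ cos δ + cos φ₁ sin δ cos θ = (0.906573)(0.624874) + (0.422049)(0.780726)(0.338574) = 0.678056
φ₂ = asin(0.678056) = 0.745114 rad = 42.692°.
Δλ = atan2( sin θ sin δ cos φ₁ , cos δ − sin φ₁ sin φ₂ ) = atan2(-0.310044, 0.010167) = -1.538015 rad = -88.122°.
λ₂ = λ₁ + Δλ = -89.780°.
The forward bearing on arrival equals the back-azimuth from the destination plus 180°.
Back-azimuth from P₂ (42.692°, -89.780°) to P₁ (65.036°, -1.658°), with Δλ' = λ₁ − λ₂ = 88.122°: atan2( sin Δλ' cos φ₁ , cos φ₂ sin φ₁ − sin φ₂ cos φ₁ cos Δλ' ) = 32.704°.
Final bearing = (32.704° + 180°) mod 360° = 212.704°.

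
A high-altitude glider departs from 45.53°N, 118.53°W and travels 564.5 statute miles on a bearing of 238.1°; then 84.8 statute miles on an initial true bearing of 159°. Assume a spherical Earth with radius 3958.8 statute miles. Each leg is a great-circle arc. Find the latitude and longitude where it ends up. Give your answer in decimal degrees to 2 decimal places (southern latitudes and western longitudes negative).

Apply the spherical direct solution leg by leg, carrying full precision between legs.
Leg 1: from (45.53°, -118.53°), δ = 564.5/3958.8 = 0.142594 rad, θ = 238.1° → φ = 40.83°, λ = -127.70°.
Leg 2: from (40.83°, -127.70°), δ = 84.8/3958.8 = 0.021421 rad, θ = 159° → φ = 39.68°, λ = -127.13°.

latitude 39.68°, longitude -127.13°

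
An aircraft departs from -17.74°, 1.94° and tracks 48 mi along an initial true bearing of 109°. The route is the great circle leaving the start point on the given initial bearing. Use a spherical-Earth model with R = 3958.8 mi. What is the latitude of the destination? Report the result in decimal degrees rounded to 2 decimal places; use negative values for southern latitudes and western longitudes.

latitude -17.96°

Central angle δ = d/R = 0.012125 rad.
Start latitude φ₁ = -0.309621 rad; initial bearing θ = 1.902409 rad.
Destination latitude: φ₂ = arcsin( sin φ₁ cos δ + cos φ₁ sin δ cos θ ) = arcsin(-0.308435) = -17.96°.
For the longitude increment, Δλ = atan2( sin θ sin δ cos φ₁, cos δ − sin φ₁ sin φ₂ ) = atan2(0.010919, 0.905947) = 0.69°.
λ₂ = λ₁ + Δλ = 2.63°.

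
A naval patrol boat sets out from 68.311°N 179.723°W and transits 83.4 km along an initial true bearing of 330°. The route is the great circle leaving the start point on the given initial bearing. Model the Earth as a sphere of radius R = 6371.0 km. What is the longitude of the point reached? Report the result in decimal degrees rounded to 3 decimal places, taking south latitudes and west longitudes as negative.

δ = 83.4/6371 = 0.013091 rad (0.7500°).
Converting: φ₁ = 1.192252 rad, θ = 5.759587 rad.
Applying the spherical law of cosines for sides, sin φ₂ = sin φ₁ cos δ + cos φ₁ sin δ cos θ = 0.933314, so φ₂ = 68.957°.
Δλ = atan2( sin θ sin δ cos φ₁ , cos δ − sin φ₁ sin φ₂ ) = atan2(-0.002419, 0.132676) = -0.018229 rad = -1.044°.
λ₂ = -179.723° + -1.044° = -180.767°, normalized to (−180°, 180°] → 179.233°.

longitude 179.233°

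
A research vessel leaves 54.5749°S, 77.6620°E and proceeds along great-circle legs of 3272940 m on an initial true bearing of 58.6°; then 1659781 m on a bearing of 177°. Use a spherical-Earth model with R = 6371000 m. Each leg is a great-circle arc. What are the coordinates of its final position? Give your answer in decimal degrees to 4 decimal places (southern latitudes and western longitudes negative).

Apply the spherical direct solution leg by leg, carrying full precision between legs.
Leg 1: from (-54.5749°, 77.6620°), δ = 3272940/6371000 = 0.513725 rad, θ = 58.6° → φ = -34.1445°, λ = 108.1142°.
Leg 2: from (-34.1445°, 108.1142°), δ = 1659781/6371000 = 0.260521 rad, θ = 177° → φ = -49.0457°, λ = 109.2927°.

latitude -49.0457°, longitude 109.2927°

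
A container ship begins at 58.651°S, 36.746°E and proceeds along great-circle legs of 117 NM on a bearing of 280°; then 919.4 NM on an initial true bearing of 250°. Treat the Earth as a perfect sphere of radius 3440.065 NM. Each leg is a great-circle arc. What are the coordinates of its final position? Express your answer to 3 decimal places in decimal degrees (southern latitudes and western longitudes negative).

Apply the spherical direct solution leg by leg, carrying full precision between legs.
Leg 1: from (-58.651°, 36.746°), δ = 117/3440.065 = 0.034011 rad, θ = 280° → φ = -58.260°, λ = 33.096°.
Leg 2: from (-58.260°, 33.096°), δ = 919.4/3440.065 = 0.267262 rad, θ = 250° → φ = -60.201°, λ = 3.138°.

latitude -60.201°, longitude 3.138°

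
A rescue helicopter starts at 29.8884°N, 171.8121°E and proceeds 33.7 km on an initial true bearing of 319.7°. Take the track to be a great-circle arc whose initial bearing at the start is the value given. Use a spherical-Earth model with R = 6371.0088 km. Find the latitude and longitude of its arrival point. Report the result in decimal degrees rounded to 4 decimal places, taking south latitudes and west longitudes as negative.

Central angle δ = d/R = 0.005290 rad.
Start latitude φ₁ = 0.521651 rad; initial bearing θ = 5.579818 rad.
sin φ₂ = sin φ₁ cos δ + cos φ₁ sin δ cos θ = (0.498312)(0.999986) + (0.866998)(0.005290)(0.762668) = 0.501803
φ₂ = asin(0.501803) = 0.525682 rad = 30.1193°.
Then Δλ = atan2(-0.002966, 0.749932) = -0.003955 rad, from sin θ sin δ cos φ₁ over cos δ − sin φ₁ sin φ₂.
λ₂ = 171.8121° + -0.2266° = 171.5855°.

latitude 30.1193°, longitude 171.5855°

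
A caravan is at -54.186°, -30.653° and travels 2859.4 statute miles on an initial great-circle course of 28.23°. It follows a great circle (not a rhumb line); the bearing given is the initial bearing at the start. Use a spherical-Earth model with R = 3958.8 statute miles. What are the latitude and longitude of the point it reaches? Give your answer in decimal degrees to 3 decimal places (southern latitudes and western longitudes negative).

δ = 2859.4/3958.8 = 0.722290 rad (41.3841°).
Converting: φ₁ = -0.945724 rad, θ = 0.492706 rad.
Destination latitude: φ₂ = arcsin( sin φ₁ cos δ + cos φ₁ sin δ cos θ ) = arcsin(-0.267593) = -15.521°.
For the longitude increment, Δλ = atan2( sin θ sin δ cos φ₁, cos δ − sin φ₁ sin φ₂ ) = atan2(0.182984, 0.533297) = 18.938°.
λ₂ = λ₁ + Δλ = -11.715°.

latitude -15.521°, longitude -11.715°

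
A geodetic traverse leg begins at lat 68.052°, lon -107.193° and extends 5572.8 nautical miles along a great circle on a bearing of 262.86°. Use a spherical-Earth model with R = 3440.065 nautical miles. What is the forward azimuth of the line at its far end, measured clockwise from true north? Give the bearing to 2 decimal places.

The arc subtends δ = 5572.8/3440.065 = 1.619969 rad at the centre.
Converting: φ₁ = 1.187731 rad, θ = 4.587772 rad.
Applying the spherical law of cosines for sides, sin φ₂ = sin φ₁ cos δ + cos φ₁ sin δ cos θ = -0.091991, so φ₂ = -5.278°.
Δλ = atan2( sin θ sin δ cos φ₁ , cos δ − sin φ₁ sin φ₂ ) = atan2(-0.370418, 0.036171) = -1.473456 rad = -84.423°.
λ₂ = -107.193° + -84.423° = -191.616°, normalized to (−180°, 180°] → 168.384°.
The forward bearing on arrival equals the back-azimuth from the destination plus 180°.
Back-azimuth from P₂ (-5.28°, 168.38°) to P₁ (68.05°, -107.19°), with Δλ' = λ₁ − λ₂ = -275.58°: atan2( sin Δλ' cos φ₁ , cos φ₂ sin φ₁ − sin φ₂ cos φ₁ cos Δλ' ) = 21.87°.
Final bearing = (21.87° + 180°) mod 360° = 201.87°.

final bearing 201.87°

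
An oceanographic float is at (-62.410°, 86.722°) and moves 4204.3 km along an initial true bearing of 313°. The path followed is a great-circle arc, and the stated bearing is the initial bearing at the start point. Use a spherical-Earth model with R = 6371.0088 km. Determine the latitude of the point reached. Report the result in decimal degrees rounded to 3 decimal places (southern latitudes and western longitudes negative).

latitude -30.436°

Angular distance δ = d/R = 4204.3 / 6371.0088 = 0.659911 rad.
Start latitude φ₁ = -1.089260 rad; initial bearing θ = 5.462881 rad.
Destination latitude: φ₂ = arcsin( sin φ₁ cos δ + cos φ₁ sin δ cos θ ) = arcsin(-0.506568) = -30.436°.
Δλ = atan2( sin θ sin δ cos φ₁ , cos δ − sin φ₁ sin φ₂ ) = atan2(-0.207651, 0.341083) = -0.546865 rad = -31.333°.
λ₂ = λ₁ + Δλ = 55.389°.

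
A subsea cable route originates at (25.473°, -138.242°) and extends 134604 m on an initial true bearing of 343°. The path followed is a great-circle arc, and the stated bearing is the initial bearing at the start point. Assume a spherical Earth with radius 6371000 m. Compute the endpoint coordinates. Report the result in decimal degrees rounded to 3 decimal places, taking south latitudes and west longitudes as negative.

The arc subtends δ = 134604/6371000 = 0.021128 rad at the centre.
Start latitude φ₁ = 0.444588 rad; initial bearing θ = 5.986479 rad.
Applying the spherical law of cosines for sides, sin φ₂ = sin φ₁ cos δ + cos φ₁ sin δ cos θ = 0.448229, so φ₂ = 26.630°.
For the longitude increment, Δλ = atan2( sin θ sin δ cos φ₁, cos δ − sin φ₁ sin φ₂ ) = atan2(-0.005576, 0.807000) = -0.396°.
Hence λ₂ = -138.242° + -0.396° = -138.638°.

latitude 26.630°, longitude -138.638°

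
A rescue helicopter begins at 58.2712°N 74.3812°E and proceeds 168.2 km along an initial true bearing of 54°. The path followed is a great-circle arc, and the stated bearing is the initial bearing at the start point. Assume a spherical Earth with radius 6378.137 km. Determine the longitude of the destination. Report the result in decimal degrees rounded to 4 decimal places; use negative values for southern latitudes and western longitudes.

longitude 76.7646°

Angular distance δ = d/R = 168.2 / 6378.137 = 0.026371 rad.
Start latitude φ₁ = 1.017024 rad; initial bearing θ = 0.942478 rad.
sin φ₂ = sin φ₁ cos δ + cos φ₁ sin δ cos θ = (0.850547)(0.999652) + (0.525899)(0.026368)(0.587785) = 0.858402
φ₂ = asin(0.858402) = 1.032146 rad = 59.1376°.
Then Δλ = atan2(0.011219, 0.269541) = 0.041597 rad, from sin θ sin δ cos φ₁ over cos δ − sin φ₁ sin φ₂.
Hence λ₂ = 74.3812° + 2.3834° = 76.7646°.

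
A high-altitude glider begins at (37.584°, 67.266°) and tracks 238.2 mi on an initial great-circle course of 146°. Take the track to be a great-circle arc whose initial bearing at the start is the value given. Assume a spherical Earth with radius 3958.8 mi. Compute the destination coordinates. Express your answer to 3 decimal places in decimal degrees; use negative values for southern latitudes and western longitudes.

latitude 34.702°, longitude 69.610°

The arc subtends δ = 238.2/3958.8 = 0.060170 rad at the centre.
With φ₁ = 37.584° = 0.655965 rad and θ = 146° = 2.548181 rad:
Applying the spherical law of cosines for sides, sin φ₂ = sin φ₁ cos δ + cos φ₁ sin δ cos θ = 0.569314, so φ₂ = 34.702°.
Δλ = atan2( sin θ sin δ cos φ₁ , cos δ − sin φ₁ sin φ₂ ) = atan2(0.026647, 0.650952) = 0.040913 rad = 2.344°.
λ₂ = 67.266° + 2.344° = 69.610°.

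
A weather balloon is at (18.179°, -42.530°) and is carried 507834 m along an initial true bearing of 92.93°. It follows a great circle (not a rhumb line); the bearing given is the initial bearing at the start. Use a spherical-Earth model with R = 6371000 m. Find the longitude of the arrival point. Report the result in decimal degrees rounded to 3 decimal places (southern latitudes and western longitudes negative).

longitude -37.737°

Central angle δ = d/R = 0.079710 rad.
Converting: φ₁ = 0.317283 rad, θ = 1.621934 rad.
sin φ₂ = sin φ₁ cos δ + cos φ₁ sin δ cos θ = (0.311987)(0.996825) + (0.950086)(0.079626)(-0.051116) = 0.307129
φ₂ = asin(0.307129) = 0.312175 rad = 17.886°.
For the longitude increment, Δλ = atan2( sin θ sin δ cos φ₁, cos δ − sin φ₁ sin φ₂ ) = atan2(0.075553, 0.901005) = 4.793°.
λ₂ = λ₁ + Δλ = -37.737°.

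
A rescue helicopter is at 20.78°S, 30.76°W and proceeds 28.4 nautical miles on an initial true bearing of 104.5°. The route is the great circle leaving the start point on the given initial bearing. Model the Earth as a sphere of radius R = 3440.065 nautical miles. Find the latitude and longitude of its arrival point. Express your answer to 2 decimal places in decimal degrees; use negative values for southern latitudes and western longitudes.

Angular distance δ = d/R = 28.4 / 3440.065 = 0.008256 rad.
Converting: φ₁ = -0.362679 rad, θ = 1.823869 rad.
Applying the spherical law of cosines for sides, sin φ₂ = sin φ₁ cos δ + cos φ₁ sin δ cos θ = -0.356701, so φ₂ = -20.90°.
Δλ = atan2( sin θ sin δ cos φ₁ , cos δ − sin φ₁ sin φ₂ ) = atan2(0.007473, 0.873415) = 0.008555 rad = 0.49°.
λ₂ = λ₁ + Δλ = -30.27°.

latitude -20.90°, longitude -30.27°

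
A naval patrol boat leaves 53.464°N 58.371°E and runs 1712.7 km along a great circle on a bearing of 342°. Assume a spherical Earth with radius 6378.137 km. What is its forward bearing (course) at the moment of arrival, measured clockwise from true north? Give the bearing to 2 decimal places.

δ = 1712.7/6378.137 = 0.268527 rad (15.3854°).
With φ₁ = 53.464° = 0.933123 rad and θ = 342° = 5.969026 rad:
Destination latitude: φ₂ = arcsin( sin φ₁ cos δ + cos φ₁ sin δ cos θ ) = arcsin(0.924905) = 67.654°.
For the longitude increment, Δλ = atan2( sin θ sin δ cos φ₁, cos δ − sin φ₁ sin φ₂ ) = atan2(-0.048808, 0.221017) = -12.453°.
Hence λ₂ = 58.371° + -12.453° = 45.918°.
The forward bearing on arrival equals the back-azimuth from the destination plus 180°.
Back-azimuth from P₂ (67.65°, 45.92°) to P₁ (53.46°, 58.37°), with Δλ' = λ₁ − λ₂ = 12.45°: atan2( sin Δλ' cos φ₁ , cos φ₂ sin φ₁ − sin φ₂ cos φ₁ cos Δλ' ) = 151.06°.
Final bearing = (151.06° + 180°) mod 360° = 331.06°.

final bearing 331.06°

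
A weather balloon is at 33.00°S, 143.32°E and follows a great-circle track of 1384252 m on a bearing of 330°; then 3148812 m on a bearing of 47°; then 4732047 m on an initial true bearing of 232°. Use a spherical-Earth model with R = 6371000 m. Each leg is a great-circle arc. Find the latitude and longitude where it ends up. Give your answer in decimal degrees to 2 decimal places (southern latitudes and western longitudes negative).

latitude -26.02°, longitude 120.58°

Apply the spherical direct solution leg by leg, carrying full precision between legs.
Leg 1: from (-33.00°, 143.32°), δ = 1384252/6371000 = 0.217274 rad, θ = 330° → φ = -22.04°, λ = 136.64°.
Leg 2: from (-22.04°, 136.64°), δ = 3148812/6371000 = 0.494241 rad, θ = 47° → φ = -1.75°, λ = 156.95°.
Leg 3: from (-1.75°, 156.95°), δ = 4732047/6371000 = 0.742748 rad, θ = 232° → φ = -26.02°, λ = 120.58°.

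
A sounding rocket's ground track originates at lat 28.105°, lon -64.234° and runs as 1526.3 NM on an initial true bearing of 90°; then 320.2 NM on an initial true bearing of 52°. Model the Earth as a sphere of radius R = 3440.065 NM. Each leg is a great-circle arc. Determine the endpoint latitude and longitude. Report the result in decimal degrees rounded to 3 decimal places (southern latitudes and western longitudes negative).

Apply the spherical direct solution leg by leg, carrying full precision between legs.
Leg 1: from (28.105°, -64.234°), δ = 1526.3/3440.065 = 0.443683 rad, θ = 90° → φ = 25.181°, λ = -35.917°.
Leg 2: from (25.181°, -35.917°), δ = 320.2/3440.065 = 0.093080 rad, θ = 52° → φ = 28.387°, λ = -31.142°.

latitude 28.387°, longitude -31.142°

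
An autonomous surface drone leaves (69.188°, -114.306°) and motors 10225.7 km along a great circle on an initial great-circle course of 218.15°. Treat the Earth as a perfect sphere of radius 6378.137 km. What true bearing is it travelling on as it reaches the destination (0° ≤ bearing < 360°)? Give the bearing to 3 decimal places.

final bearing 193.345°

Angular distance δ = d/R = 10225.7 / 6378.137 = 1.603242 rad.
Converting: φ₁ = 1.207558 rad, θ = 3.807436 rad.
Destination latitude: φ₂ = arcsin( sin φ₁ cos δ + cos φ₁ sin δ cos θ ) = arcsin(-0.309585) = -18.034°.
Δλ = atan2( sin θ sin δ cos φ₁ , cos δ − sin φ₁ sin φ₂ ) = atan2(-0.219363, 0.256945) = -0.706659 rad = -40.489°.
λ₂ = -114.306° + -40.489° = -154.795°.
The forward bearing on arrival equals the back-azimuth from the destination plus 180°.
Back-azimuth from P₂ (-18.034°, -154.795°) to P₁ (69.188°, -114.306°), with Δλ' = λ₁ − λ₂ = 40.489°: atan2( sin Δλ' cos φ₁ , cos φ₂ sin φ₁ − sin φ₂ cos φ₁ cos Δλ' ) = 13.345°.
Final bearing = (13.345° + 180°) mod 360° = 193.345°.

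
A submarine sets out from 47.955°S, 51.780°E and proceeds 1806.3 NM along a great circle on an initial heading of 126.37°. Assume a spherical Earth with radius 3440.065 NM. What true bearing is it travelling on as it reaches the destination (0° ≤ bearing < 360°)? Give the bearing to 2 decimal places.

The arc subtends δ = 1806.3/3440.065 = 0.525077 rad at the centre.
Start latitude φ₁ = -0.836973 rad; initial bearing θ = 2.205573 rad.
Applying the spherical law of cosines for sides, sin φ₂ = sin φ₁ cos δ + cos φ₁ sin δ cos θ = -0.841655, so φ₂ = -57.315°.
Δλ = atan2( sin θ sin δ cos φ₁ , cos δ − sin φ₁ sin φ₂ ) = atan2(0.270319, 0.240256) = 0.844210 rad = 48.370°.
Hence λ₂ = 51.780° + 48.370° = 100.150°.
The forward bearing on arrival equals the back-azimuth from the destination plus 180°.
Back-azimuth from P₂ (-57.32°, 100.15°) to P₁ (-47.95°, 51.78°), with Δλ' = λ₁ − λ₂ = -48.37°: atan2( sin Δλ' cos φ₁ , cos φ₂ sin φ₁ − sin φ₂ cos φ₁ cos Δλ' ) = 266.96°.
Final bearing = (266.96° + 180°) mod 360° = 86.96°.

final bearing 86.96°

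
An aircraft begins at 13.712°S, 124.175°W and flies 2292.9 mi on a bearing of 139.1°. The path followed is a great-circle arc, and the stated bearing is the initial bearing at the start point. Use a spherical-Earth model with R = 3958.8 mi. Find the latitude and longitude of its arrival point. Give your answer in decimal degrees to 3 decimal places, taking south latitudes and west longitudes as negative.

latitude -36.892°, longitude -97.554°

δ = 2292.9/3958.8 = 0.579191 rad (33.1852°).
Converting: φ₁ = -0.239320 rad, θ = 2.427753 rad.
Applying the spherical law of cosines for sides, sin φ₂ = sin φ₁ cos δ + cos φ₁ sin δ cos θ = -0.600304, so φ₂ = -36.892°.
Then Δλ = atan2(0.348157, 0.694609) = 0.464629 rad, from sin θ sin δ cos φ₁ over cos δ − sin φ₁ sin φ₂.
λ₂ = -124.175° + 26.621° = -97.554°.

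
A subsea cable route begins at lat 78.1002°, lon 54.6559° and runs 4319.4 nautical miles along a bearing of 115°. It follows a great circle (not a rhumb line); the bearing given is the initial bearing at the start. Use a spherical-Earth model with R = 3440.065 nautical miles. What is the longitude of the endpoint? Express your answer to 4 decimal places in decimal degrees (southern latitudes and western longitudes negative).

The arc subtends δ = 4319.4/3440.065 = 1.255616 rad at the centre.
With φ₁ = 78.1002° = 1.363106 rad and θ = 115° = 2.007129 rad:
sin φ₂ = sin φ₁ cos δ + cos φ₁ sin δ cos θ = (0.978510)(0.309988) + (0.206201)(0.950740)(-0.422618) = 0.220475
φ₂ = asin(0.220475) = 0.222301 rad = 12.7369°.
For the longitude increment, Δλ = atan2( sin θ sin δ cos φ₁, cos δ − sin φ₁ sin φ₂ ) = atan2(0.177676, 0.094251) = 62.0555°.
λ₂ = λ₁ + Δλ = 116.7114°.

longitude 116.7114°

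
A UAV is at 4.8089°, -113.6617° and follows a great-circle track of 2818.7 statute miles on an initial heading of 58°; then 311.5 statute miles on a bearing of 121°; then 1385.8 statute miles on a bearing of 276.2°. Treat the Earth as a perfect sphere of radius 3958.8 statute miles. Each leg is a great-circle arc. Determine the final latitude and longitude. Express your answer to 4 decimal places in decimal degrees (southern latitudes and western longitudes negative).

Apply the spherical direct solution leg by leg, carrying full precision between legs.
Leg 1: from (4.8089°, -113.6617°), δ = 2818.7/3958.8 = 0.712009 rad, θ = 58° → φ = 24.1089°, λ = -76.2868°.
Leg 2: from (24.1089°, -76.2868°), δ = 311.5/3958.8 = 0.078685 rad, θ = 121° → φ = 21.7314°, λ = -72.1274°.
Leg 3: from (21.7314°, -72.1274°), δ = 1385.8/3958.8 = 0.350056 rad, θ = 276.2° → φ = 22.4705°, λ = -93.7787°.

latitude 22.4705°, longitude -93.7787°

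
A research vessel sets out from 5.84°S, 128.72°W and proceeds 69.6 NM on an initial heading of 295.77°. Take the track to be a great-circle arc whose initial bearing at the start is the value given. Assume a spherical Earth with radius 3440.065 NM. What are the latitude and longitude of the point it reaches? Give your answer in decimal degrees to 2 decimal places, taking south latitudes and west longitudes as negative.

The arc subtends δ = 69.6/3440.065 = 0.020232 rad at the centre.
Converting: φ₁ = -0.101927 rad, θ = 5.162160 rad.
sin φ₂ = sin φ₁ cos δ + cos φ₁ sin δ cos θ = (-0.101751)(0.999795) + (0.994810)(0.020231)(0.434760) = -0.092980
φ₂ = asin(-0.092980) = -0.093115 rad = -5.34°.
Δλ = atan2( sin θ sin δ cos φ₁ , cos δ − sin φ₁ sin φ₂ ) = atan2(-0.018124, 0.990335) = -0.018299 rad = -1.05°.
λ₂ = λ₁ + Δλ = -129.77°.

latitude -5.34°, longitude -129.77°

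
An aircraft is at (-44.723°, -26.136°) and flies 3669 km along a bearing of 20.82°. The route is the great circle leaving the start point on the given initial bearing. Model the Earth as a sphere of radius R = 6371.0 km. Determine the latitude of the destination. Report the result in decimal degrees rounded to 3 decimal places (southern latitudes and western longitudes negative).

latitude -13.210°

δ = 3669/6371 = 0.575891 rad (32.9961°).
Start latitude φ₁ = -0.780564 rad; initial bearing θ = 0.363378 rad.
sin φ₂ = sin φ₁ cos δ + cos φ₁ sin δ cos θ = (-0.703680)(0.838708) + (0.710517)(0.544582)(0.934702) = -0.228513
φ₂ = asin(-0.228513) = -0.230550 rad = -13.210°.
For the longitude increment, Δλ = atan2( sin θ sin δ cos φ₁, cos δ − sin φ₁ sin φ₂ ) = atan2(0.137530, 0.677907) = 11.468°.
Hence λ₂ = -26.136° + 11.468° = -14.668°.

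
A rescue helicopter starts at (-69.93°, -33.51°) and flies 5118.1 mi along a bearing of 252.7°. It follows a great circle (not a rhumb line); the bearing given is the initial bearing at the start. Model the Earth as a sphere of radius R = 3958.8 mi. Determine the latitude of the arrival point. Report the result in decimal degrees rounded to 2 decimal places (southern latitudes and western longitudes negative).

The arc subtends δ = 5118.1/3958.8 = 1.292841 rad at the centre.
Converting: φ₁ = -1.220509 rad, θ = 4.410447 rad.
Destination latitude: φ₂ = arcsin( sin φ₁ cos δ + cos φ₁ sin δ cos θ ) = arcsin(-0.355860) = -20.85°.
Δλ = atan2( sin θ sin δ cos φ₁ , cos δ − sin φ₁ sin φ₂ ) = atan2(-0.315068, -0.059860) = -1.758550 rad = -100.76°.
Hence λ₂ = -33.51° + -100.76° = -134.27°.

latitude -20.85°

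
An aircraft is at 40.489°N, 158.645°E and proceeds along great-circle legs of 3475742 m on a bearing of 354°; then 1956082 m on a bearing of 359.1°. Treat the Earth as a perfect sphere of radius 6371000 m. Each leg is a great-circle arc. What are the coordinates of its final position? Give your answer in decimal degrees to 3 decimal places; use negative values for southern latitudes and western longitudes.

Apply the spherical direct solution leg by leg, carrying full precision between legs.
Leg 1: from (40.489°, 158.645°), δ = 3475742/6371000 = 0.545557 rad, θ = 354° → φ = 71.356°, λ = 148.877°.
Leg 2: from (71.356°, 148.877°), δ = 1956082/6371000 = 0.307029 rad, θ = 359.1° → φ = 88.911°, λ = 134.418°.

latitude 88.911°, longitude 134.418°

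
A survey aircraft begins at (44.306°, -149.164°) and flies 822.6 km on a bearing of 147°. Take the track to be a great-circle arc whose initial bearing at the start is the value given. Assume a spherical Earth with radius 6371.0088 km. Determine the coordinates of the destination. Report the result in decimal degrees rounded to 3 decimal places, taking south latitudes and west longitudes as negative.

Central angle δ = d/R = 0.129116 rad.
Start latitude φ₁ = 0.773286 rad; initial bearing θ = 2.565634 rad.
Destination latitude: φ₂ = arcsin( sin φ₁ cos δ + cos φ₁ sin δ cos θ ) = arcsin(0.615400) = 37.981°.
For the longitude increment, Δλ = atan2( sin θ sin δ cos φ₁, cos δ − sin φ₁ sin φ₂ ) = atan2(0.050184, 0.561825) = 5.104°.
λ₂ = -149.164° + 5.104° = -144.060°.

latitude 37.981°, longitude -144.060°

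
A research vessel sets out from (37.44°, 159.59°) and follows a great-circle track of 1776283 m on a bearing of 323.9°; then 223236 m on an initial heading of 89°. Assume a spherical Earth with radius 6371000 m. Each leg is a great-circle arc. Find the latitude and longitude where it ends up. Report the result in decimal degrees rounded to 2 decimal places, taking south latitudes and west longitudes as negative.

Apply the spherical direct solution leg by leg, carrying full precision between legs.
Leg 1: from (37.44°, 159.59°), δ = 1776283/6371000 = 0.278808 rad, θ = 323.9° → φ = 49.55°, λ = 145.12°.
Leg 2: from (49.55°, 145.12°), δ = 223236/6371000 = 0.035039 rad, θ = 89° → φ = 49.55°, λ = 148.21°.

latitude 49.55°, longitude 148.21°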